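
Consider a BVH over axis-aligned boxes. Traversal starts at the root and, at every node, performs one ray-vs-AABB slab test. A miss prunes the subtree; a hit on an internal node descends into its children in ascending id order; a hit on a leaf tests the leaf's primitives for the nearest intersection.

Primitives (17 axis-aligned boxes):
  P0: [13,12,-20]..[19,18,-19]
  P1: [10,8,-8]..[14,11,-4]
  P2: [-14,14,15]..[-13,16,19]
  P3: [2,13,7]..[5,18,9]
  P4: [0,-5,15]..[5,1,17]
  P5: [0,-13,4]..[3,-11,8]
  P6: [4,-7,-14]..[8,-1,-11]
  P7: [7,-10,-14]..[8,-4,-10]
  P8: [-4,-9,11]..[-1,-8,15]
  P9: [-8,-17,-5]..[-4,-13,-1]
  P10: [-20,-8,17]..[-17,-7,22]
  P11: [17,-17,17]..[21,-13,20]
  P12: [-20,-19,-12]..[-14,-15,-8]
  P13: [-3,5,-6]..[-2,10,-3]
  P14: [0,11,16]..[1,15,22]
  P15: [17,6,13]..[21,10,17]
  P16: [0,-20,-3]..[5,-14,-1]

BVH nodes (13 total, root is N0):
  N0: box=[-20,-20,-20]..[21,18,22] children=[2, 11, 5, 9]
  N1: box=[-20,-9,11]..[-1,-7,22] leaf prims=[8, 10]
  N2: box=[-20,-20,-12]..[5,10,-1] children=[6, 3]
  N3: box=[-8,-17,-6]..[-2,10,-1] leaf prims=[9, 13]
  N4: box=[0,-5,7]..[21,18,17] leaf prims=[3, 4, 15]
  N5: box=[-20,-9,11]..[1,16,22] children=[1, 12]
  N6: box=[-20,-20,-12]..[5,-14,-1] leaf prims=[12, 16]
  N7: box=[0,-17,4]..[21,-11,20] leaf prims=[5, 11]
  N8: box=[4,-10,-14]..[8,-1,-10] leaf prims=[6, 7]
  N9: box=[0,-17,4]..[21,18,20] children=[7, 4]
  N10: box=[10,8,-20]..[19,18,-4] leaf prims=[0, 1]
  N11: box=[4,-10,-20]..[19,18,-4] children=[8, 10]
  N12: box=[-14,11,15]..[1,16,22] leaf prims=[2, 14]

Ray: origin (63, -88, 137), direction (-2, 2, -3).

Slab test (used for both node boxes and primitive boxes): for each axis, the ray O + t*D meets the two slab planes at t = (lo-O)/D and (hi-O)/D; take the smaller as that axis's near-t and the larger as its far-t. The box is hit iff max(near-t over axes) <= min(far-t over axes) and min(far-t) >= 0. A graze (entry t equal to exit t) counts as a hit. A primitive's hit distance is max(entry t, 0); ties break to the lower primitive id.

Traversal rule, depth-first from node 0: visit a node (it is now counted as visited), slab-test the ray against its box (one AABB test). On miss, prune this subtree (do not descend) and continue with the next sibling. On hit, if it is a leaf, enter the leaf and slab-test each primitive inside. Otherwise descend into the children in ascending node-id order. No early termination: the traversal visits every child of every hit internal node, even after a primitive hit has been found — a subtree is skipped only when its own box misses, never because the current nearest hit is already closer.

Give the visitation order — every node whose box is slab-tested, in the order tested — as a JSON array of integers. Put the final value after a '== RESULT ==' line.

Trace the traversal:
N0 x:[21,83/2] y:[34,53] z:[115/3,157/3] -> hit [115/3,83/2], descend [2, 5, 9, 11]
  N2 x:[29,83/2] y:[34,49] z:[46,149/3] -> miss, prune
  N5 x:[31,83/2] y:[79/2,52] z:[115/3,42] -> hit [79/2,83/2], descend [1, 12]
    N1 x:[32,83/2] y:[79/2,81/2] z:[115/3,42] -> hit [79/2,81/2] leaf, test {P8(miss), P10@t=40}
    N12 x:[31,77/2] y:[99/2,52] z:[115/3,122/3] -> miss, prune
  N9 x:[21,63/2] y:[71/2,53] z:[39,133/3] -> miss, prune
  N11 x:[22,59/2] y:[39,53] z:[47,157/3] -> miss, prune

Summary -> nodes [0, 2, 5, 1, 12, 9, 11]; box-tests=7; leaf-entries=1; first=P10

== RESULT ==
[0, 2, 5, 1, 12, 9, 11]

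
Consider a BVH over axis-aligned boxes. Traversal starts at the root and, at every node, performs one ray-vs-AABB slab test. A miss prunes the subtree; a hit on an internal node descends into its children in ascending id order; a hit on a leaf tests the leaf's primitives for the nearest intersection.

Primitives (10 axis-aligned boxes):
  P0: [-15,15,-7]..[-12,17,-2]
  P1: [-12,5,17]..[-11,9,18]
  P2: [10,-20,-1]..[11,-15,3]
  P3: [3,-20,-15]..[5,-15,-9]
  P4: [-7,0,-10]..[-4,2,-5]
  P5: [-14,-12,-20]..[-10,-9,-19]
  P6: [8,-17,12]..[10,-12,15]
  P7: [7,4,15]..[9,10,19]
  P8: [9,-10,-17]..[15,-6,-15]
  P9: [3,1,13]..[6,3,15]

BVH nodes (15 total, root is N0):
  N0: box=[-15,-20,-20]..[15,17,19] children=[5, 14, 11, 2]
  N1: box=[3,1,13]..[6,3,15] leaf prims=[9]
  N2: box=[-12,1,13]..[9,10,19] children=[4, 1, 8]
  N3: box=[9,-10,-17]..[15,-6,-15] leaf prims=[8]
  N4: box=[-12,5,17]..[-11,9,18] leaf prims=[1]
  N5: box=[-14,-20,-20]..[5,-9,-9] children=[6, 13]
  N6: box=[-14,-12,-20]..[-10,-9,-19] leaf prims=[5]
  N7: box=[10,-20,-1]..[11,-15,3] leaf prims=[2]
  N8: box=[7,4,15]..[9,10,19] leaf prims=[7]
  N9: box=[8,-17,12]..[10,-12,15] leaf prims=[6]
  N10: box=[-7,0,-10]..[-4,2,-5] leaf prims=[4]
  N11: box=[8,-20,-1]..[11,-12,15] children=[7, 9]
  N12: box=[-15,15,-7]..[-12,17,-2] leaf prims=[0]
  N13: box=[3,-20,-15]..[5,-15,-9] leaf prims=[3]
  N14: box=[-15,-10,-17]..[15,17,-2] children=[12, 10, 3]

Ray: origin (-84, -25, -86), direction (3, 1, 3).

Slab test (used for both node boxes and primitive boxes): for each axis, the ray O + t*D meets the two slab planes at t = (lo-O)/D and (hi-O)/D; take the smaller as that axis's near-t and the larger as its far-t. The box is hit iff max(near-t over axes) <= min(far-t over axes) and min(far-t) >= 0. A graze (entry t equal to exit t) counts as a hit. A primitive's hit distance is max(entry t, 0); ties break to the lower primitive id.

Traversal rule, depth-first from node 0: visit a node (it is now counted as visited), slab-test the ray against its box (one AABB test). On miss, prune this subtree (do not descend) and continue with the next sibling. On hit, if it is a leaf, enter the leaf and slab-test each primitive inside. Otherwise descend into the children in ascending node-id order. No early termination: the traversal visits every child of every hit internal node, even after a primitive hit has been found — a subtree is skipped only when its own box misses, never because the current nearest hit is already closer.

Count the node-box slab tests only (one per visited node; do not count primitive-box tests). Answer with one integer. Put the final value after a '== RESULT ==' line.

Walk:
N0 x:[23,33] y:[5,42] z:[22,35] -> hit [23,33], descend [2, 5, 11, 14]
  N2 x:[24,31] y:[26,35] z:[33,35] -> miss, prune
  N5 x:[70/3,89/3] y:[5,16] z:[22,77/3] -> miss, prune
  N11 x:[92/3,95/3] y:[5,13] z:[85/3,101/3] -> miss, prune
  N14 x:[23,33] y:[15,42] z:[23,28] -> hit [23,28], descend [3, 10, 12]
    N3 x:[31,33] y:[15,19] z:[23,71/3] -> miss, prune
    N10 x:[77/3,80/3] y:[25,27] z:[76/3,27] -> hit [77/3,80/3] leaf, test {P4@t=77/3}
    N12 x:[23,24] y:[40,42] z:[79/3,28] -> miss, prune

order=[0, 2, 5, 11, 14, 3, 10, 12]  |boxes|=8  |leaves|=1  hit=P4

== RESULT ==
8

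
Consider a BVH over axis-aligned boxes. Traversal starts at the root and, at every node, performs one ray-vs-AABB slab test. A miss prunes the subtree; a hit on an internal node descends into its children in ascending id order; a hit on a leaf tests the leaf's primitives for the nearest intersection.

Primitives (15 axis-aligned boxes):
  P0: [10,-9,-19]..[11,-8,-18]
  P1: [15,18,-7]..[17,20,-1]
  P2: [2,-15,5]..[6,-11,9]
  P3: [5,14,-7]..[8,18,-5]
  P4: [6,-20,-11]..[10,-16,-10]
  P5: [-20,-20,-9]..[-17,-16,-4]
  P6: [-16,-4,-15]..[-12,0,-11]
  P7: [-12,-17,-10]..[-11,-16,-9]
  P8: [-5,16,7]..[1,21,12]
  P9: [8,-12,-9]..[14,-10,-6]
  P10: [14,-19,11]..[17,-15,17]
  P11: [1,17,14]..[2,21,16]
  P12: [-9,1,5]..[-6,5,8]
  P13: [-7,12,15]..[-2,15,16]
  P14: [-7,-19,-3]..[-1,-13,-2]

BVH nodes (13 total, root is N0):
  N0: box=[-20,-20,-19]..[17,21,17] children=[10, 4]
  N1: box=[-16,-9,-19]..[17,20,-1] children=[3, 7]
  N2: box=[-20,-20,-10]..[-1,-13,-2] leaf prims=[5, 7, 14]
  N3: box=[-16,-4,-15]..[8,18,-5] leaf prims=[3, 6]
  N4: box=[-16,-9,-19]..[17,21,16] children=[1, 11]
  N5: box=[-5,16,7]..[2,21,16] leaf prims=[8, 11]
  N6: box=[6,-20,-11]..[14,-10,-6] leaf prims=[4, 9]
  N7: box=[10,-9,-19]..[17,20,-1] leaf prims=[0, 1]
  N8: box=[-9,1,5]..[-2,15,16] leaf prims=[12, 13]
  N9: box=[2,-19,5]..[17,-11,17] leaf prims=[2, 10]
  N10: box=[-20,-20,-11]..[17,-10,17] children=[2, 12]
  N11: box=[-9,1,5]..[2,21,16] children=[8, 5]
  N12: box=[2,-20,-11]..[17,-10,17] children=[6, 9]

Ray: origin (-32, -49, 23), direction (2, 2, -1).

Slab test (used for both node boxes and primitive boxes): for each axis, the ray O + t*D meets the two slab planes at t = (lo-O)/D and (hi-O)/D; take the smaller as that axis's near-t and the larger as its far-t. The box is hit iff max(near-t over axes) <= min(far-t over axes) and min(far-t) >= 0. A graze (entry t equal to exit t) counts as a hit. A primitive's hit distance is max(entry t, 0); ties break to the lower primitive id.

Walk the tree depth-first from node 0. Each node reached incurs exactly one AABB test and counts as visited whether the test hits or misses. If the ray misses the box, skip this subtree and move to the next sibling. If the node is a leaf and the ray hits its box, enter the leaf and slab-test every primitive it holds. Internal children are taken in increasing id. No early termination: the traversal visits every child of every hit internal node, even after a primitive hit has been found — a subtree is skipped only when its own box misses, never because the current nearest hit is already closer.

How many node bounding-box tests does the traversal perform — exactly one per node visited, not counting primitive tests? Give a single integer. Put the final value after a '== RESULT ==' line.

Walk:
N0 x:[6,49/2] y:[29/2,35] z:[6,42] -> hit [29/2,49/2], descend [4, 10]
  N4 x:[8,49/2] y:[20,35] z:[7,42] -> hit [20,49/2], descend [1, 11]
    N1 x:[8,49/2] y:[20,69/2] z:[24,42] -> hit [24,49/2], descend [3, 7]
      N3 x:[8,20] y:[45/2,67/2] z:[28,38] -> miss, prune
      N7 x:[21,49/2] y:[20,69/2] z:[24,42] -> hit [24,49/2] leaf, test {P0(miss), P1(miss)}
    N11 x:[23/2,17] y:[25,35] z:[7,18] -> miss, prune
  N10 x:[6,49/2] y:[29/2,39/2] z:[6,34] -> hit [29/2,39/2], descend [2, 12]
    N2 x:[6,31/2] y:[29/2,18] z:[25,33] -> miss, prune
    N12 x:[17,49/2] y:[29/2,39/2] z:[6,34] -> hit [17,39/2], descend [6, 9]
      N6 x:[19,23] y:[29/2,39/2] z:[29,34] -> miss, prune
      N9 x:[17,49/2] y:[15,19] z:[6,18] -> hit [17,18] leaf, test {P2@t=17, P10(miss)}

order=[0, 4, 1, 3, 7, 11, 10, 2, 12, 6, 9]  |boxes|=11  |leaves|=2  hit=P2

== RESULT ==
11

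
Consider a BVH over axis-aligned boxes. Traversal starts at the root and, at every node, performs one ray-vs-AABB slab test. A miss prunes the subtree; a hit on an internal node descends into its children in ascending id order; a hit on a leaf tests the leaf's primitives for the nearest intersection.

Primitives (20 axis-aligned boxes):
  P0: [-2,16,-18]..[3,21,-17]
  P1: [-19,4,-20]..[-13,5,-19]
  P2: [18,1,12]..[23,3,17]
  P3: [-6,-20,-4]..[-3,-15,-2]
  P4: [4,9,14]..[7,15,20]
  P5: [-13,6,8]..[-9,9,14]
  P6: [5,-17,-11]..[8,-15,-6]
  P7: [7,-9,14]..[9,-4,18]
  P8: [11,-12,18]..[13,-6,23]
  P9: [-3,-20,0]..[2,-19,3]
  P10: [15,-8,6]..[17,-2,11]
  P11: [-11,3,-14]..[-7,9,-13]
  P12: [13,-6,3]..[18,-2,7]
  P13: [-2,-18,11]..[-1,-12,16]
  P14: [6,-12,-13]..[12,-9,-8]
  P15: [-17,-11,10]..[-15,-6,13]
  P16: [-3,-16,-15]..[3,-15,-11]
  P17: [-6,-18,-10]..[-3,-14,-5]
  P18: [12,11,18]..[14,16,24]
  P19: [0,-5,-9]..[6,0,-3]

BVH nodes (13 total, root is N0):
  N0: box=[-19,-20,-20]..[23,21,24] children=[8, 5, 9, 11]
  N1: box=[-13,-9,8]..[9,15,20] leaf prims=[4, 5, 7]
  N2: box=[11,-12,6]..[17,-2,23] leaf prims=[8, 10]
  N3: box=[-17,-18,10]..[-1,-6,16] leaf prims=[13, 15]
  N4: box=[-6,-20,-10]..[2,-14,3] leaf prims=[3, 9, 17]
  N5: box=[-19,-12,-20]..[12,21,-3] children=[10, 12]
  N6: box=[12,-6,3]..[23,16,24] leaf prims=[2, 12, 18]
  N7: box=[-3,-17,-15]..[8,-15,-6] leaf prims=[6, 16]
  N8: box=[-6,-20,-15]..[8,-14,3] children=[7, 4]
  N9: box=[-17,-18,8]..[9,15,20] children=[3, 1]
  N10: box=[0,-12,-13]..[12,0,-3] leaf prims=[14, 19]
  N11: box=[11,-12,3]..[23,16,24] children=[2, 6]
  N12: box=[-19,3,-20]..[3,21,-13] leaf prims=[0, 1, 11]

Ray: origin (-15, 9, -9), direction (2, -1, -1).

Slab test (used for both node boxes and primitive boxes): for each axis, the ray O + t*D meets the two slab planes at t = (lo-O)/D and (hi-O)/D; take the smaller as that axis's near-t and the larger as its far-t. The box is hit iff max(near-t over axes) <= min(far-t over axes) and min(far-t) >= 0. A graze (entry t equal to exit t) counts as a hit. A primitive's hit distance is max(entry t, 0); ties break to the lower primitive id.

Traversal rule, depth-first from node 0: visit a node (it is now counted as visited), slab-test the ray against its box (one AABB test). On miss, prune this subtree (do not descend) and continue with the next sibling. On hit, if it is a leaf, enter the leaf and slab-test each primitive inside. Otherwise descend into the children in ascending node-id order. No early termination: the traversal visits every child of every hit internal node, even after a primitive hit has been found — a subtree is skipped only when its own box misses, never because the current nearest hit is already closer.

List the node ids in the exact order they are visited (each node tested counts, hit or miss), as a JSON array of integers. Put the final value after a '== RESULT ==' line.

Walk:
N0 x:[-2,19] y:[-12,29] z:[-33,11] -> hit [-2,11], descend [5, 8, 9, 11]
  N5 x:[-2,27/2] y:[-12,21] z:[-6,11] -> hit [-2,11], descend [10, 12]
    N10 x:[15/2,27/2] y:[9,21] z:[-6,4] -> miss, prune
    N12 x:[-2,9] y:[-12,6] z:[4,11] -> hit [4,6] leaf, test {P0(miss), P1(miss), P11@t=4}
  N8 x:[9/2,23/2] y:[23,29] z:[-12,6] -> miss, prune
  N9 x:[-1,12] y:[-6,27] z:[-29,-17] -> miss, prune
  N11 x:[13,19] y:[-7,21] z:[-33,-12] -> miss, prune

Visited [0, 5, 10, 12, 8, 9, 11]. Tests: 7 box, 1 leaf. Nearest: P11.

== RESULT ==
[0, 5, 10, 12, 8, 9, 11]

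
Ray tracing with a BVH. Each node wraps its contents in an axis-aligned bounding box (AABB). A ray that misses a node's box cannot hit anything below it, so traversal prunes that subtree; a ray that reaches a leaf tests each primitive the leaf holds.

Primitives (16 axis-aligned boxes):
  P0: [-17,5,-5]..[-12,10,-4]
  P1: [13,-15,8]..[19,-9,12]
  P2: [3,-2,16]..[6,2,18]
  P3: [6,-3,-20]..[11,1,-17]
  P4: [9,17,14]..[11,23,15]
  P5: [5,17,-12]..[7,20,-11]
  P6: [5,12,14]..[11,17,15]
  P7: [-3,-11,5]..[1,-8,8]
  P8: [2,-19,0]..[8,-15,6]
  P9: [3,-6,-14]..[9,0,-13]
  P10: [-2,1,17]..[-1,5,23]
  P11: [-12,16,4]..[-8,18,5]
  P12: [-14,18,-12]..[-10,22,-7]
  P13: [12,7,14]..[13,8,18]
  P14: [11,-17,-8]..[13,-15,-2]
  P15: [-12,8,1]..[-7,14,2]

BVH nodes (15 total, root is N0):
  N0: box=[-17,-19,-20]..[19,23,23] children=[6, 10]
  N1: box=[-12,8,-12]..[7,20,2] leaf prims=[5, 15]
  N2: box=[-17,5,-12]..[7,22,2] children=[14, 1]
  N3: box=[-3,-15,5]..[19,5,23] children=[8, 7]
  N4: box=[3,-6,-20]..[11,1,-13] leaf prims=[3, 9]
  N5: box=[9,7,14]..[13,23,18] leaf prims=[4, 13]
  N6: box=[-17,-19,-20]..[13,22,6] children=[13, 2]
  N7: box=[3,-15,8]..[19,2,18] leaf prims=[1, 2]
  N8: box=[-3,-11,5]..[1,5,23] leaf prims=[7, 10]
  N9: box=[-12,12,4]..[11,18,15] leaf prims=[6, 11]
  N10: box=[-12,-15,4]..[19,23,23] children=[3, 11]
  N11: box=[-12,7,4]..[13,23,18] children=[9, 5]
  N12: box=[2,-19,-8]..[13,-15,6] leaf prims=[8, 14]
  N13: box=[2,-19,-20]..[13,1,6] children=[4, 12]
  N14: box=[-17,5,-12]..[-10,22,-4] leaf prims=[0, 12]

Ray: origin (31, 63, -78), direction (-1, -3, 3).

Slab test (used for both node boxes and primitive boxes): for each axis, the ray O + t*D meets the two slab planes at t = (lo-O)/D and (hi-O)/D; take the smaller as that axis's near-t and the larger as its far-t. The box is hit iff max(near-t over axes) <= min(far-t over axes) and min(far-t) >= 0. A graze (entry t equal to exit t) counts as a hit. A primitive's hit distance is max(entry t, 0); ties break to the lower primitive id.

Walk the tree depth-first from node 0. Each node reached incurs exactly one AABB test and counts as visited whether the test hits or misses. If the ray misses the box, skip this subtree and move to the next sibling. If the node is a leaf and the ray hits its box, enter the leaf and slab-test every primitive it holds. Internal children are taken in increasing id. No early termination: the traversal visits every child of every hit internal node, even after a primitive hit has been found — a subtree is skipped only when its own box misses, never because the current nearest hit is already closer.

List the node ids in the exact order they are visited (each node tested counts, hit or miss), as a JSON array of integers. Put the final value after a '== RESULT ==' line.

Traverse from the root:
N0 x:[12,48] y:[40/3,82/3] z:[58/3,101/3] -> hit [58/3,82/3], descend [6, 10]
  N6 x:[18,48] y:[41/3,82/3] z:[58/3,28] -> hit [58/3,82/3], descend [2, 13]
    N2 x:[24,48] y:[41/3,58/3] z:[22,80/3] -> miss, prune
    N13 x:[18,29] y:[62/3,82/3] z:[58/3,28] -> hit [62/3,82/3], descend [4, 12]
      N4 x:[20,28] y:[62/3,23] z:[58/3,65/3] -> hit [62/3,65/3] leaf, test {P3(miss), P9(miss)}
      N12 x:[18,29] y:[26,82/3] z:[70/3,28] -> hit [26,82/3] leaf, test {P8@t=26, P14(miss)}
  N10 x:[12,43] y:[40/3,26] z:[82/3,101/3] -> miss, prune

Summary -> nodes [0, 6, 2, 13, 4, 12, 10]; box-tests=7; leaf-entries=2; first=P8

== RESULT ==
[0, 6, 2, 13, 4, 12, 10]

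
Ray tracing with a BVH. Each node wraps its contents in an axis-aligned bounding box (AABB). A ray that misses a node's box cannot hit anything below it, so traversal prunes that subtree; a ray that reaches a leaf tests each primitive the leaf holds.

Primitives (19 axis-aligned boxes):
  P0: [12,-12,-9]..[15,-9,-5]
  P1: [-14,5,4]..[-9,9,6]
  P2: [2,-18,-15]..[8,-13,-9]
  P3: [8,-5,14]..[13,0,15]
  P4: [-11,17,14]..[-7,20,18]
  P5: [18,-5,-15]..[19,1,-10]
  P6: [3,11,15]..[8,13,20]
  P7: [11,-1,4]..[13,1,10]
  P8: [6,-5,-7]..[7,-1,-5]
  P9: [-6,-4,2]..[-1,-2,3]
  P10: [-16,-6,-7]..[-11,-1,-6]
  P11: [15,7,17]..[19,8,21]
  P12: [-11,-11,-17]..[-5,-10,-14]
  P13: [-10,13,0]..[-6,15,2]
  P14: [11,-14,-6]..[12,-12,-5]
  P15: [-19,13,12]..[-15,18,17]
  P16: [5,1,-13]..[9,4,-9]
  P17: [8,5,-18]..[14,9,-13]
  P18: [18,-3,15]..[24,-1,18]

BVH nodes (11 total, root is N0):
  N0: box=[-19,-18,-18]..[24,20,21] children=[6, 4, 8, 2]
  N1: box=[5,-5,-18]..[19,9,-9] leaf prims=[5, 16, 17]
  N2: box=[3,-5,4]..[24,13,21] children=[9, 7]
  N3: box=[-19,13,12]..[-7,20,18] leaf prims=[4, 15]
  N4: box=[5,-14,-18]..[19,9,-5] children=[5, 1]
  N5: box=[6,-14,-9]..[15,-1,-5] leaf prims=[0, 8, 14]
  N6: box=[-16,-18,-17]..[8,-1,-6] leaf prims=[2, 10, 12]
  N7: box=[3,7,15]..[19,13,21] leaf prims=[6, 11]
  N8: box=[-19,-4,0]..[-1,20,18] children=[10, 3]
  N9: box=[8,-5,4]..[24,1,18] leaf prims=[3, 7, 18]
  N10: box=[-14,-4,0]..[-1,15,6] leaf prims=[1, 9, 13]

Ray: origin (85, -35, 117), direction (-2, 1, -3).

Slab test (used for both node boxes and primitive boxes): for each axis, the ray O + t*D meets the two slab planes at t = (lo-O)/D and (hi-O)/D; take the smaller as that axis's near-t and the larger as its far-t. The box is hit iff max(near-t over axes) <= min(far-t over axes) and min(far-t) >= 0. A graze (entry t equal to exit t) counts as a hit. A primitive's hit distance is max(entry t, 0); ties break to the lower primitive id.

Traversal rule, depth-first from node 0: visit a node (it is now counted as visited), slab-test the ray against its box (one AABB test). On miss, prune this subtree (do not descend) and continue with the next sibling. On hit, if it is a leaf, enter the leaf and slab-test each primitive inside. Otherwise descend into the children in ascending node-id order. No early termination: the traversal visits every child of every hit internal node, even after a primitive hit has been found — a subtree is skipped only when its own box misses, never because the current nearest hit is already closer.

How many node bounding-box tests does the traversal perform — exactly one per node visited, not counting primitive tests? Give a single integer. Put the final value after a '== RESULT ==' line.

Walk:
N0 x:[61/2,52] y:[17,55] z:[32,45] -> hit [32,45], descend [2, 4, 6, 8]
  N2 x:[61/2,41] y:[30,48] z:[32,113/3] -> hit [32,113/3], descend [7, 9]
    N7 x:[33,41] y:[42,48] z:[32,34] -> miss, prune
    N9 x:[61/2,77/2] y:[30,36] z:[33,113/3] -> hit [33,36] leaf, test {P3(miss), P7@t=36, P18@t=33}
  N4 x:[33,40] y:[21,44] z:[122/3,45] -> miss, prune
  N6 x:[77/2,101/2] y:[17,34] z:[41,134/3] -> miss, prune
  N8 x:[43,52] y:[31,55] z:[33,39] -> miss, prune

order=[0, 2, 7, 9, 4, 6, 8]  |boxes|=7  |leaves|=1  hit=P18

== RESULT ==
7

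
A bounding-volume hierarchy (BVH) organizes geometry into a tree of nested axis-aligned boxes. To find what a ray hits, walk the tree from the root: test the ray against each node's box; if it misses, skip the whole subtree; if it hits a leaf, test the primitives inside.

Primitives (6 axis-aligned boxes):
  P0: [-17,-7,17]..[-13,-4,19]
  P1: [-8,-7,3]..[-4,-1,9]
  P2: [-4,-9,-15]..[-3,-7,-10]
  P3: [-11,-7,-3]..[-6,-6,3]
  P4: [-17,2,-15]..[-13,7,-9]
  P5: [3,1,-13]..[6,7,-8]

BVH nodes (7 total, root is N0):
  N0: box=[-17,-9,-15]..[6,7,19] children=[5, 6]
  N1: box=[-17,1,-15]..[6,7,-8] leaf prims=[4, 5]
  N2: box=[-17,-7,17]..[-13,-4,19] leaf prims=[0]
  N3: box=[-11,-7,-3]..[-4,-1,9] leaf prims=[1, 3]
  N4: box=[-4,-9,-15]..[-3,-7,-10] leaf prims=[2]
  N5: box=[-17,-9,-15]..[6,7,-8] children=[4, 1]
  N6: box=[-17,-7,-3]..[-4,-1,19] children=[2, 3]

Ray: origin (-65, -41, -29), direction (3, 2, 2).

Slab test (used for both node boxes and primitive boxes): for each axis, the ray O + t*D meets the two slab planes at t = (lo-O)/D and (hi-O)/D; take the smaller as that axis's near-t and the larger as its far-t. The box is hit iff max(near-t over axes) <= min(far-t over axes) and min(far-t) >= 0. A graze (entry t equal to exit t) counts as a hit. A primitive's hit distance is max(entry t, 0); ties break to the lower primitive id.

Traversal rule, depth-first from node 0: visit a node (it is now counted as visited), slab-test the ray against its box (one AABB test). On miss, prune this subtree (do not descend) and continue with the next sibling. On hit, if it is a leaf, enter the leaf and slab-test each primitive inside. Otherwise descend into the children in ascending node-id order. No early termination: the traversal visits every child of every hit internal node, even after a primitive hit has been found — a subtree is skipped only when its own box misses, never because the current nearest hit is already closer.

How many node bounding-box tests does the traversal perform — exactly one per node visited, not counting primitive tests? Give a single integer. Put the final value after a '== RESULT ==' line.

Trace the traversal:
N0 x:[16,71/3] y:[16,24] z:[7,24] -> hit [16,71/3], descend [5, 6]
  N5 x:[16,71/3] y:[16,24] z:[7,21/2] -> miss, prune
  N6 x:[16,61/3] y:[17,20] z:[13,24] -> hit [17,20], descend [2, 3]
    N2 x:[16,52/3] y:[17,37/2] z:[23,24] -> miss, prune
    N3 x:[18,61/3] y:[17,20] z:[13,19] -> hit [18,19] leaf, test {P1@t=19, P3(miss)}

Summary -> nodes [0, 5, 6, 2, 3]; box-tests=5; leaf-entries=1; first=P1

== RESULT ==
5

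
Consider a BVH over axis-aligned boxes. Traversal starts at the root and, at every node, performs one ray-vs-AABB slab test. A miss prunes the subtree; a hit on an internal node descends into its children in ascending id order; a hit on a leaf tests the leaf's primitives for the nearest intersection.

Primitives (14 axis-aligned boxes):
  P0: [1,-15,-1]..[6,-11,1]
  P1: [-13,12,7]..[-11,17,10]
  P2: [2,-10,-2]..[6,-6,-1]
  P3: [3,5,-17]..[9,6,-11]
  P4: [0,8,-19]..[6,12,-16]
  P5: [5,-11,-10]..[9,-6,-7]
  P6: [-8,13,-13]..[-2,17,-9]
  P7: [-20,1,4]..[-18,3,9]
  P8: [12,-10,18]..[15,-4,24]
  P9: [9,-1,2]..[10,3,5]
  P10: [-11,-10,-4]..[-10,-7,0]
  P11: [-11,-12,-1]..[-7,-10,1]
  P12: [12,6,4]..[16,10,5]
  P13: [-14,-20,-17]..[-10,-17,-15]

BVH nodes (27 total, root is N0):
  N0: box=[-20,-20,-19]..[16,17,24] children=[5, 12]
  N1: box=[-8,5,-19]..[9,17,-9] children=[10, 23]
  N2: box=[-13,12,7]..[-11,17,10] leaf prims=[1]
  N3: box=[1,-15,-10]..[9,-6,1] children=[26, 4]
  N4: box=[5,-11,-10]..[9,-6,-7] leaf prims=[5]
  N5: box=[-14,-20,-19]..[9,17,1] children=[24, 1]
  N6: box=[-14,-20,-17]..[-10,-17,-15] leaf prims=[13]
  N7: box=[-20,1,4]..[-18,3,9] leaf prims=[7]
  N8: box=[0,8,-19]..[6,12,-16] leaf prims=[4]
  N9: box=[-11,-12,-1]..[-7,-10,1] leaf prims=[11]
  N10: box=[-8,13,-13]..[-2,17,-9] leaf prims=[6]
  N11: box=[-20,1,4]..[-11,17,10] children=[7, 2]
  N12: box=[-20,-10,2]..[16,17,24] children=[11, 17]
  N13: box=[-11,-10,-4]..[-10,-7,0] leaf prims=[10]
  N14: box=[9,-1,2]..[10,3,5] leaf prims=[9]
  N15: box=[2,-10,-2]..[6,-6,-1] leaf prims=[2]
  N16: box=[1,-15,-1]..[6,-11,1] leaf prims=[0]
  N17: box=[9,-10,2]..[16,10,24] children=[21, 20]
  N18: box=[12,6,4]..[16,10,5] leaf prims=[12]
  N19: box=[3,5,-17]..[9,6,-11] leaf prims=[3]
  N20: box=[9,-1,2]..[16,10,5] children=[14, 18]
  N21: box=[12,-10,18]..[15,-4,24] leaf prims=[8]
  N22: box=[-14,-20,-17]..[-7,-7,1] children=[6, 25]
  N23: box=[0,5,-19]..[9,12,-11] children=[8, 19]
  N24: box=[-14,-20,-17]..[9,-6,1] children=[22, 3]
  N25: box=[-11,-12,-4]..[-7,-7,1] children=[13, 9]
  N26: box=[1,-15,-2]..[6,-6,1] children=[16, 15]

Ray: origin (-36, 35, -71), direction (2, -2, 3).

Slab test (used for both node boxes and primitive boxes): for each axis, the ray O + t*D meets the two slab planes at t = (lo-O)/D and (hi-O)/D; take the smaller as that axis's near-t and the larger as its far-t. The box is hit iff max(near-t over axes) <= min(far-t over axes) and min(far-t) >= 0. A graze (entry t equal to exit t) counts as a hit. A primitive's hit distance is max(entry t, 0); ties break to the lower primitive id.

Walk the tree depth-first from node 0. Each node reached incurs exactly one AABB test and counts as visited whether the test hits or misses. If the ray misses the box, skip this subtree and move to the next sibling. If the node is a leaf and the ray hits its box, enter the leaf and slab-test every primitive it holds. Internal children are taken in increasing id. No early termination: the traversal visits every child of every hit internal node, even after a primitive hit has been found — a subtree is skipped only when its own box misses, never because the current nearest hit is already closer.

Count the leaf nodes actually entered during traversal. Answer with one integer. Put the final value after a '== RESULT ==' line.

Walk:
N0 x:[8,26] y:[9,55/2] z:[52/3,95/3] -> hit [52/3,26], descend [5, 12]
  N5 x:[11,45/2] y:[9,55/2] z:[52/3,24] -> hit [52/3,45/2], descend [1, 24]
    N1 x:[14,45/2] y:[9,15] z:[52/3,62/3] -> miss, prune
    N24 x:[11,45/2] y:[41/2,55/2] z:[18,24] -> hit [41/2,45/2], descend [3, 22]
      N3 x:[37/2,45/2] y:[41/2,25] z:[61/3,24] -> hit [41/2,45/2], descend [4, 26]
        N4 x:[41/2,45/2] y:[41/2,23] z:[61/3,64/3] -> hit [41/2,64/3] leaf, test {P5@t=41/2}
        N26 x:[37/2,21] y:[41/2,25] z:[23,24] -> miss, prune
      N22 x:[11,29/2] y:[21,55/2] z:[18,24] -> miss, prune
  N12 x:[8,26] y:[9,45/2] z:[73/3,95/3] -> miss, prune

Visited [0, 5, 1, 24, 3, 4, 26, 22, 12]. Tests: 9 box, 1 leaf. Nearest: P5.

== RESULT ==
1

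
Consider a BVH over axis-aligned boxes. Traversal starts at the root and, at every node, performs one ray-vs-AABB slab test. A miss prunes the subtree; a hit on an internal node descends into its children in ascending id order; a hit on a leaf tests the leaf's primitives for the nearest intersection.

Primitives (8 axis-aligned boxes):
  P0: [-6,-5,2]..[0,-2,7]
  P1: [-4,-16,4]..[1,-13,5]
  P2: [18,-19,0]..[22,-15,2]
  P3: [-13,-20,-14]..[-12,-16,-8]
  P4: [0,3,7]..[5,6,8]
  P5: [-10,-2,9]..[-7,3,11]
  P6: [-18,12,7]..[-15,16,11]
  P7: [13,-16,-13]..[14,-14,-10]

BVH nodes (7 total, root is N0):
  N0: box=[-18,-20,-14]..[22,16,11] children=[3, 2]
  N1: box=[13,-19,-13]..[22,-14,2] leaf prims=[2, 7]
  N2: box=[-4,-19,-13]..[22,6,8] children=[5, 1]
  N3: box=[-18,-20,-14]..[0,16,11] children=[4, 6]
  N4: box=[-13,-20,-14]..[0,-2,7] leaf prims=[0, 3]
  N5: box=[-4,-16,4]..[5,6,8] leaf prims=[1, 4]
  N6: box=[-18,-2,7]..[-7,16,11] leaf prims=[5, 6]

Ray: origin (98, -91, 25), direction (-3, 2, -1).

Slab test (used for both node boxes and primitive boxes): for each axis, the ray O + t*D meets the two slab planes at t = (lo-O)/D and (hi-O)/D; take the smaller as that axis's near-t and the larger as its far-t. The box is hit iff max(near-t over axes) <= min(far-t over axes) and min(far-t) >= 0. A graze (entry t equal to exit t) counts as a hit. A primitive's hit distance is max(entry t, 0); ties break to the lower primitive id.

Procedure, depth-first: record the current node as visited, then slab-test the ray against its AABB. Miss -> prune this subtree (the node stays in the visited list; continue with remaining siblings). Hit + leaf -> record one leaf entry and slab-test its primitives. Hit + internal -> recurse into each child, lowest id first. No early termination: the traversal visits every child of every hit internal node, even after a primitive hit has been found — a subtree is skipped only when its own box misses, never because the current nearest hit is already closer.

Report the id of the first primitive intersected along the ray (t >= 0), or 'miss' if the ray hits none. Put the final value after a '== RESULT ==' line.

Walk:
N0 x:[76/3,116/3] y:[71/2,107/2] z:[14,39] -> hit [71/2,116/3], descend [2, 3]
  N2 x:[76/3,34] y:[36,97/2] z:[17,38] -> miss, prune
  N3 x:[98/3,116/3] y:[71/2,107/2] z:[14,39] -> hit [71/2,116/3], descend [4, 6]
    N4 x:[98/3,37] y:[71/2,89/2] z:[18,39] -> hit [71/2,37] leaf, test {P0(miss), P3@t=110/3}
    N6 x:[35,116/3] y:[89/2,107/2] z:[14,18] -> miss, prune

order=[0, 2, 3, 4, 6]  |boxes|=5  |leaves|=1  hit=P3

== RESULT ==
3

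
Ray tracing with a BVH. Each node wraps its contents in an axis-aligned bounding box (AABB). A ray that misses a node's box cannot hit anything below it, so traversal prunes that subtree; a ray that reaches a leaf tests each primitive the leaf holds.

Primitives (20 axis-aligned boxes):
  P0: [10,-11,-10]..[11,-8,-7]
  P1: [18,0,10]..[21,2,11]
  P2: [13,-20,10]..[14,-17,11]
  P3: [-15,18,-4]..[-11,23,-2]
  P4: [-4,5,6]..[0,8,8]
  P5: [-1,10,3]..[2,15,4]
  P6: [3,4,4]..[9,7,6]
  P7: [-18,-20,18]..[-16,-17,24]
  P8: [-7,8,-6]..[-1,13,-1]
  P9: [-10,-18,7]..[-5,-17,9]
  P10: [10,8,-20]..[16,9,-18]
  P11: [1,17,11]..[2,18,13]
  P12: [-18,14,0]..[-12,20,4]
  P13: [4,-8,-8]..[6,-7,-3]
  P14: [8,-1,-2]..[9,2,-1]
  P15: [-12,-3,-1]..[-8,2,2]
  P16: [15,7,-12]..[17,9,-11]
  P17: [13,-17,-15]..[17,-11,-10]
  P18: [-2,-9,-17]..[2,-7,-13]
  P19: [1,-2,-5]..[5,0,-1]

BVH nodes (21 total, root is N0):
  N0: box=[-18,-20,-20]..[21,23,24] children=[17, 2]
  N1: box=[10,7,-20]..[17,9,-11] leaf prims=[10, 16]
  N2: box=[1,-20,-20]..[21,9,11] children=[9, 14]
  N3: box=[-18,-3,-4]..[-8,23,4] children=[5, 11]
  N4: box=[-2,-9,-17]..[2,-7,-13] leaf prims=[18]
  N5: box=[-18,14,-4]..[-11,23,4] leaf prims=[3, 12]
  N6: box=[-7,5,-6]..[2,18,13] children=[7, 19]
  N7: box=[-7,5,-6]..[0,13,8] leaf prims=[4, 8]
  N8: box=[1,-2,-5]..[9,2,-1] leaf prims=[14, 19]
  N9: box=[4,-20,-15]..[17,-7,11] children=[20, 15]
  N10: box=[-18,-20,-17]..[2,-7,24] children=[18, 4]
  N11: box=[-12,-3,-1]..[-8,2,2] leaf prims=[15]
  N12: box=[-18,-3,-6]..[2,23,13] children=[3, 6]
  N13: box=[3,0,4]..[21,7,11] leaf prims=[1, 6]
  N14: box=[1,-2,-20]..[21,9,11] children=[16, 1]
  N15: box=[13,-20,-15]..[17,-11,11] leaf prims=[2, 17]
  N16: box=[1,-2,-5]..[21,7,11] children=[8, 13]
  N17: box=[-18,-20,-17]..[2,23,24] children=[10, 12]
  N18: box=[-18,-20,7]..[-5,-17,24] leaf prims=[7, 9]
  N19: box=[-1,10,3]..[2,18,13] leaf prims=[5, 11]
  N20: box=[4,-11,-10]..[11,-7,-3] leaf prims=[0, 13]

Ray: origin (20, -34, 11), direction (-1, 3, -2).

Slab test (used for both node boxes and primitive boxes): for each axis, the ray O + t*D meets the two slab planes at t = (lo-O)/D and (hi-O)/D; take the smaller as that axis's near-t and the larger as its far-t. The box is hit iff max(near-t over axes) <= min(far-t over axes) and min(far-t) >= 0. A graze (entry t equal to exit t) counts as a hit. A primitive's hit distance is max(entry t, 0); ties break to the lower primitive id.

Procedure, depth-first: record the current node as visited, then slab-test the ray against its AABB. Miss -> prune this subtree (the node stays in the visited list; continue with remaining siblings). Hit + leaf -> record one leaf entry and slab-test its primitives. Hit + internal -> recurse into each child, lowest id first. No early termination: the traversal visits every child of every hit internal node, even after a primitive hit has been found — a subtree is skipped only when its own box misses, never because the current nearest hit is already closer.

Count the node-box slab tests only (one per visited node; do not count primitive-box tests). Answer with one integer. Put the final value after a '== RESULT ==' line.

Trace the traversal:
N0 x:[-1,38] y:[14/3,19] z:[-13/2,31/2] -> hit [14/3,31/2], descend [2, 17]
  N2 x:[-1,19] y:[14/3,43/3] z:[0,31/2] -> hit [14/3,43/3], descend [9, 14]
    N9 x:[3,16] y:[14/3,9] z:[0,13] -> hit [14/3,9], descend [15, 20]
      N15 x:[3,7] y:[14/3,23/3] z:[0,13] -> hit [14/3,7] leaf, test {P2(miss), P17(miss)}
      N20 x:[9,16] y:[23/3,9] z:[7,21/2] -> hit [9,9] leaf, test {P0(miss), P13(miss)}
    N14 x:[-1,19] y:[32/3,43/3] z:[0,31/2] -> hit [32/3,43/3], descend [1, 16]
      N1 x:[3,10] y:[41/3,43/3] z:[11,31/2] -> miss, prune
      N16 x:[-1,19] y:[32/3,41/3] z:[0,8] -> miss, prune
  N17 x:[18,38] y:[14/3,19] z:[-13/2,14] -> miss, prune

order=[0, 2, 9, 15, 20, 14, 1, 16, 17]  |boxes|=9  |leaves|=2  hit=miss

== RESULT ==
9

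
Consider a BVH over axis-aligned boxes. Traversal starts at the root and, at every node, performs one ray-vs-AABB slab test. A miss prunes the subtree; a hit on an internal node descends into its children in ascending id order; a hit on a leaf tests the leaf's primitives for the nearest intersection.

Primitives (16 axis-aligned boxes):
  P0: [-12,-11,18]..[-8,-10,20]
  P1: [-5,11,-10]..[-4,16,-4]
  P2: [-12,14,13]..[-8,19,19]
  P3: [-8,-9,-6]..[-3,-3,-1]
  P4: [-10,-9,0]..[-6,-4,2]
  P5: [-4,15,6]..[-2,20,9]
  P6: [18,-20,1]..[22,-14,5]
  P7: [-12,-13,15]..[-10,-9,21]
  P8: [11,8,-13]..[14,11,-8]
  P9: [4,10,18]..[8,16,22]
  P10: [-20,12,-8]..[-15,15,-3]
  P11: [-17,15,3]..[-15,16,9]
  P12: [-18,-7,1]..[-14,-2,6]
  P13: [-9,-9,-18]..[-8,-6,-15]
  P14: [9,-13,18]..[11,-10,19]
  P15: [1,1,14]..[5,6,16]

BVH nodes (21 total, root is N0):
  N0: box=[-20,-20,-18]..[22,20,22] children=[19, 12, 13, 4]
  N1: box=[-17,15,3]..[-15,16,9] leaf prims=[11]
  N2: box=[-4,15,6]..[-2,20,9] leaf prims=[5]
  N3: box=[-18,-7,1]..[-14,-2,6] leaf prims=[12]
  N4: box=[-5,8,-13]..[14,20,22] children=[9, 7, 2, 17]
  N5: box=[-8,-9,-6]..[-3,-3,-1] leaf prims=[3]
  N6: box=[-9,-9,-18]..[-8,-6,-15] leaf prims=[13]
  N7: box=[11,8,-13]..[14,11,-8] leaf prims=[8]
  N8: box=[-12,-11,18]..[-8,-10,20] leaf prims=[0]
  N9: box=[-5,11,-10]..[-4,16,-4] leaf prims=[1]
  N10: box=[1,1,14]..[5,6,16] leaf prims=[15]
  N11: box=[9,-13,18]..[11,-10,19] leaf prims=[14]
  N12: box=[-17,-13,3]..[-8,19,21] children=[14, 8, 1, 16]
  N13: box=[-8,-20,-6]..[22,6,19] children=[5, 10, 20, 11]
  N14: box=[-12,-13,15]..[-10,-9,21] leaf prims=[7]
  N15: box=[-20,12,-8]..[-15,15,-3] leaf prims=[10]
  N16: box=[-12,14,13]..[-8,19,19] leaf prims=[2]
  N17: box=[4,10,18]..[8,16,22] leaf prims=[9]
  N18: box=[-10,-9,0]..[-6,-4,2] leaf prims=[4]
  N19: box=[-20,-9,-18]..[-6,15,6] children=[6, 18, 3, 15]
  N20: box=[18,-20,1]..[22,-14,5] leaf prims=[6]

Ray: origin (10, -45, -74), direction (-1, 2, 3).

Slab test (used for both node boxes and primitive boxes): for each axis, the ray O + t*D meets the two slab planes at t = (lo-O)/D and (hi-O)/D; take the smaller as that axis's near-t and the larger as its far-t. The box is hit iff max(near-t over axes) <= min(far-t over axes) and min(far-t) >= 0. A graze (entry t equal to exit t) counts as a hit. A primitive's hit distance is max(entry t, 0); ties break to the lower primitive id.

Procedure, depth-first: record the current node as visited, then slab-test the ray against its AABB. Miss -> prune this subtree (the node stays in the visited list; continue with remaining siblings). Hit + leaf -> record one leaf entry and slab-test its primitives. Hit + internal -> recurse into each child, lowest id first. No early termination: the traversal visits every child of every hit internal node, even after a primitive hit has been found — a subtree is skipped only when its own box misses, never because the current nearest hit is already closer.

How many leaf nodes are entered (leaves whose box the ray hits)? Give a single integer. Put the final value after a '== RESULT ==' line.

Traverse from the root:
N0 x:[-12,30] y:[25/2,65/2] z:[56/3,32] -> hit [56/3,30], descend [4, 12, 13, 19]
  N4 x:[-4,15] y:[53/2,65/2] z:[61/3,32] -> miss, prune
  N12 x:[18,27] y:[16,32] z:[77/3,95/3] -> hit [77/3,27], descend [1, 8, 14, 16]
    N1 x:[25,27] y:[30,61/2] z:[77/3,83/3] -> miss, prune
    N8 x:[18,22] y:[17,35/2] z:[92/3,94/3] -> miss, prune
    N14 x:[20,22] y:[16,18] z:[89/3,95/3] -> miss, prune
    N16 x:[18,22] y:[59/2,32] z:[29,31] -> miss, prune
  N13 x:[-12,18] y:[25/2,51/2] z:[68/3,31] -> miss, prune
  N19 x:[16,30] y:[18,30] z:[56/3,80/3] -> hit [56/3,80/3], descend [3, 6, 15, 18]
    N3 x:[24,28] y:[19,43/2] z:[25,80/3] -> miss, prune
    N6 x:[18,19] y:[18,39/2] z:[56/3,59/3] -> hit [56/3,19] leaf, test {P13@t=56/3}
    N15 x:[25,30] y:[57/2,30] z:[22,71/3] -> miss, prune
    N18 x:[16,20] y:[18,41/2] z:[74/3,76/3] -> miss, prune

Summary -> nodes [0, 4, 12, 1, 8, 14, 16, 13, 19, 3, 6, 15, 18]; box-tests=13; leaf-entries=1; first=P13

== RESULT ==
1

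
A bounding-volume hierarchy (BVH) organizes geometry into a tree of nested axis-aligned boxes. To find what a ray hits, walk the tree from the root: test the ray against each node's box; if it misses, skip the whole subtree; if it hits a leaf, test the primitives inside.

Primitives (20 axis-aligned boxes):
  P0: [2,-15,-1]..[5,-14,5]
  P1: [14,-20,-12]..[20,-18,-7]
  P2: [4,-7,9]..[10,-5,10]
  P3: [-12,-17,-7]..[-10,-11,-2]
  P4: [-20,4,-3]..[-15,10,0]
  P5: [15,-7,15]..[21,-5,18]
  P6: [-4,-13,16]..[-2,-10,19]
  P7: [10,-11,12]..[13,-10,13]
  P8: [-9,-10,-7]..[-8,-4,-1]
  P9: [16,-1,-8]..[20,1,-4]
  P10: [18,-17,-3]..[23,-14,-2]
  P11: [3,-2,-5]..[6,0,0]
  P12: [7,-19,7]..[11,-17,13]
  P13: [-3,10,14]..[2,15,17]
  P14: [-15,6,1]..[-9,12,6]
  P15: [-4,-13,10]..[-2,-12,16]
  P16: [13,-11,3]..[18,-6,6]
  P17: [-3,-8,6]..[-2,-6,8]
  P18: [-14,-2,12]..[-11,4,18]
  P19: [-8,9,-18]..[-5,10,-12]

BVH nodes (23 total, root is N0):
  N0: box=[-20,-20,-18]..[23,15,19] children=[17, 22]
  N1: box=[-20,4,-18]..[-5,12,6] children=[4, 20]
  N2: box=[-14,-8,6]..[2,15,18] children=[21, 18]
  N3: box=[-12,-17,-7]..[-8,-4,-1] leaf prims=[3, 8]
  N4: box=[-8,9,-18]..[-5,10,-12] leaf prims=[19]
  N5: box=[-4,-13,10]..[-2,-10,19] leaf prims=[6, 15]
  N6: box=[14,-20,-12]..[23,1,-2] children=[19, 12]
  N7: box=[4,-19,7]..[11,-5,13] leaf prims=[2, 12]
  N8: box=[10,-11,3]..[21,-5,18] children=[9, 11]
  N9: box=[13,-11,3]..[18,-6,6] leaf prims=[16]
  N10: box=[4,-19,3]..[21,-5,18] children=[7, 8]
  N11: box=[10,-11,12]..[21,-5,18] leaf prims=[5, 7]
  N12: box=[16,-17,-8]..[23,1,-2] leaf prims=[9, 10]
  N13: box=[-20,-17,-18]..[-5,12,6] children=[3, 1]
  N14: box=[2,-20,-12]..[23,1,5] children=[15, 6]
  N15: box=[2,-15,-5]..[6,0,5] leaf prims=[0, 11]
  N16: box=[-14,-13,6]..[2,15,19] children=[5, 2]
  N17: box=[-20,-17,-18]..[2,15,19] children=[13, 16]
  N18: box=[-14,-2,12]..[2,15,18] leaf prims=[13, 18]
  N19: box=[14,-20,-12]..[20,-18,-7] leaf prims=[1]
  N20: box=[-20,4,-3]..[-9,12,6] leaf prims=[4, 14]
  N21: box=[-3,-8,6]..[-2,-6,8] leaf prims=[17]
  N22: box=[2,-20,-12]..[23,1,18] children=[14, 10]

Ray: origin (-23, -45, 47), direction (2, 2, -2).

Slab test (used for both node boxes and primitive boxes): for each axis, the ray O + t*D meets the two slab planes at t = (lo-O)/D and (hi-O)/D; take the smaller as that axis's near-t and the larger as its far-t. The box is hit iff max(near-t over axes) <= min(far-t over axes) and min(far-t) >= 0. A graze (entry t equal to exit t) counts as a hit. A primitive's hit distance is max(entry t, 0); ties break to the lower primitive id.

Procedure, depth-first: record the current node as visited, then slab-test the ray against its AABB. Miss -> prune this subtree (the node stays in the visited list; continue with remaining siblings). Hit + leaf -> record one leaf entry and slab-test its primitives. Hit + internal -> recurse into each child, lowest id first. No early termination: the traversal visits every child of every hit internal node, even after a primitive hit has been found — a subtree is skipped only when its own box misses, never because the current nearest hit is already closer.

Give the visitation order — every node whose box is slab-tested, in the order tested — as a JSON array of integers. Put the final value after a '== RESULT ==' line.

Trace the traversal:
N0 x:[3/2,23] y:[25/2,30] z:[14,65/2] -> hit [14,23], descend [17, 22]
  N17 x:[3/2,25/2] y:[14,30] z:[14,65/2] -> miss, prune
  N22 x:[25/2,23] y:[25/2,23] z:[29/2,59/2] -> hit [29/2,23], descend [10, 14]
    N10 x:[27/2,22] y:[13,20] z:[29/2,22] -> hit [29/2,20], descend [7, 8]
      N7 x:[27/2,17] y:[13,20] z:[17,20] -> hit [17,17] leaf, test {P2(miss), P12(miss)}
      N8 x:[33/2,22] y:[17,20] z:[29/2,22] -> hit [17,20], descend [9, 11]
        N9 x:[18,41/2] y:[17,39/2] z:[41/2,22] -> miss, prune
        N11 x:[33/2,22] y:[17,20] z:[29/2,35/2] -> hit [17,35/2] leaf, test {P5(miss), P7@t=17}
    N14 x:[25/2,23] y:[25/2,23] z:[21,59/2] -> hit [21,23], descend [6, 15]
      N6 x:[37/2,23] y:[25/2,23] z:[49/2,59/2] -> miss, prune
      N15 x:[25/2,29/2] y:[15,45/2] z:[21,26] -> miss, prune

order=[0, 17, 22, 10, 7, 8, 9, 11, 14, 6, 15]  |boxes|=11  |leaves|=2  hit=P7

== RESULT ==
[0, 17, 22, 10, 7, 8, 9, 11, 14, 6, 15]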